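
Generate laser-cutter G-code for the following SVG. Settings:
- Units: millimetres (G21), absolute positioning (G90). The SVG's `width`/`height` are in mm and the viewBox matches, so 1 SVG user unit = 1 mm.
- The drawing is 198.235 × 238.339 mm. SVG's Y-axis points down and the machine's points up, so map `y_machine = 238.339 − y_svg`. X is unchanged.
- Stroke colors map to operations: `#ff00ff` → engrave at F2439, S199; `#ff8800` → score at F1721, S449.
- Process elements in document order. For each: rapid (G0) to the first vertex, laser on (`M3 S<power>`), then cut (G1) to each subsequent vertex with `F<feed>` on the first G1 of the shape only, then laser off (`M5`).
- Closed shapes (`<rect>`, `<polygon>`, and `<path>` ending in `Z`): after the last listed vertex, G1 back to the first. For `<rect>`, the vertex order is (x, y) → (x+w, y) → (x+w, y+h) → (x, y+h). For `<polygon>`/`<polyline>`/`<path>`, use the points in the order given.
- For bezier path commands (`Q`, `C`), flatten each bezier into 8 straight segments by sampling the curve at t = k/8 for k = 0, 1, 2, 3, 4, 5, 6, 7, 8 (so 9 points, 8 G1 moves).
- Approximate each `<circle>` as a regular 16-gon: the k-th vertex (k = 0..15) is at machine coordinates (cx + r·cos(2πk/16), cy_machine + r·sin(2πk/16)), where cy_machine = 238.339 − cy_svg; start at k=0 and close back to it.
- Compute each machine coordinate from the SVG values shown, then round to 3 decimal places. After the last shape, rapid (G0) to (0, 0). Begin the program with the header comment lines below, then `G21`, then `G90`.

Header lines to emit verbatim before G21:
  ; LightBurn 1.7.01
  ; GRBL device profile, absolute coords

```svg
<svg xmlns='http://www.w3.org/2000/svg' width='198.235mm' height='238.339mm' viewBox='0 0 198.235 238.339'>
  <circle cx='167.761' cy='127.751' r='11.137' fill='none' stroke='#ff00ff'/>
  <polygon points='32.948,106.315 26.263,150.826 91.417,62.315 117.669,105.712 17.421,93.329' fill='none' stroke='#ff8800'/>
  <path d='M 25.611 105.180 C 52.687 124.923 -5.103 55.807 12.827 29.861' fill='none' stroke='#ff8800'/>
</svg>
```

viewBox `0 0 198.235 238.339` with mm width/height → 1 unit = 1 mm. Flip: y_m = 238.339 − y_svg.

**Shape 1** — `<circle>` circle, stroke `#ff00ff` → engrave (S199, F2439). Machine vertices: (178.898,110.588) → (178.050,114.850) → (175.636,118.463) → (172.023,120.877) → (167.761,121.725) → (163.499,120.877) → (159.886,118.463) → (157.472,114.850) → (156.624,110.588) → (157.472,106.326) → (159.886,102.713) → (163.499,100.299) → (167.761,99.451) → (172.023,100.299) → (175.636,102.713) → (178.050,106.326) → (178.898,110.588). Closed: final G1 returns to the first vertex.

**Shape 2** — `<polygon>` closed polygon, stroke `#ff8800` → score (S449, F1721). Machine vertices: (32.948,132.024) → (26.263,87.513) → (91.417,176.024) → (117.669,132.627) → (17.421,145.010) → (32.948,132.024). Closed: final G1 returns to the first vertex.

**Shape 3** — `<path>` cubic bezier, stroke `#ff8800` → score (S449, F1721). Control points (SVG): P0=(25.611,105.180), P1=(52.687,124.923), P2=(-5.103,55.807), P3=(12.827,29.861); sampled at t=k/8. Machine vertices: (25.611,133.159) → (32.100,129.663) → (32.515,132.950) → (28.737,141.473) → (22.649,153.685) → (16.132,168.039) → (11.068,182.987) → (9.339,196.983) → (12.827,208.478). Open path.

; LightBurn 1.7.01
; GRBL device profile, absolute coords
G21
G90
G0 X178.898 Y110.588
M3 S199
G1 X178.050 Y114.850 F2439
G1 X175.636 Y118.463
G1 X172.023 Y120.877
G1 X167.761 Y121.725
G1 X163.499 Y120.877
G1 X159.886 Y118.463
G1 X157.472 Y114.850
G1 X156.624 Y110.588
G1 X157.472 Y106.326
G1 X159.886 Y102.713
G1 X163.499 Y100.299
G1 X167.761 Y99.451
G1 X172.023 Y100.299
G1 X175.636 Y102.713
G1 X178.050 Y106.326
G1 X178.898 Y110.588
M5
G0 X32.948 Y132.024
M3 S449
G1 X26.263 Y87.513 F1721
G1 X91.417 Y176.024
G1 X117.669 Y132.627
G1 X17.421 Y145.010
G1 X32.948 Y132.024
M5
G0 X25.611 Y133.159
M3 S449
G1 X32.100 Y129.663 F1721
G1 X32.515 Y132.950
G1 X28.737 Y141.473
G1 X22.649 Y153.685
G1 X16.132 Y168.039
G1 X11.068 Y182.987
G1 X9.339 Y196.983
G1 X12.827 Y208.478
M5
G0 X0.000 Y0.000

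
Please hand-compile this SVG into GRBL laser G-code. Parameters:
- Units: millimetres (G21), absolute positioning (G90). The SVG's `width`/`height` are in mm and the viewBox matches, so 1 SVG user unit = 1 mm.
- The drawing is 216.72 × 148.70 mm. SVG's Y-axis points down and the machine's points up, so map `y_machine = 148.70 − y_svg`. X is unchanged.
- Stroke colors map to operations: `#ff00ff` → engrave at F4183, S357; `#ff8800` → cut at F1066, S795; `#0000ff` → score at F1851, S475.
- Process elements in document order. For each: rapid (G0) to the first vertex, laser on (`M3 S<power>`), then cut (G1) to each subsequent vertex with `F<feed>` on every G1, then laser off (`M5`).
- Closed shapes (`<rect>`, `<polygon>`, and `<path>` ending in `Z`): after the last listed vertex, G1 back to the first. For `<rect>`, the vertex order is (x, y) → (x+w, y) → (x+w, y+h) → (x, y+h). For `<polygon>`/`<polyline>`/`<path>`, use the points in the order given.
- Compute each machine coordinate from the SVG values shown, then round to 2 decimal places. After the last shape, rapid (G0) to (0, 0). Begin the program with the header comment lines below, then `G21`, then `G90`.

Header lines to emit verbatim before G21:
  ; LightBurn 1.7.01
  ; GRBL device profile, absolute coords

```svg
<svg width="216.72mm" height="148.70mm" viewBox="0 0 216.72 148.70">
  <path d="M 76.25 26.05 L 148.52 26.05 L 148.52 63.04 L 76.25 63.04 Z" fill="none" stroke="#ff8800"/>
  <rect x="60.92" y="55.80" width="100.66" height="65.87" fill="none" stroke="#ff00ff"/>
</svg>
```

Since the viewBox matches the mm dimensions, user units are millimetres directly. The only transform is the Y-flip y_m = 148.70 − y_svg.

Shape 1 is a rectangle drawn with `<path>`. Its stroke #ff8800 means cut at S795, F1066. After flipping Y the toolpath is (76.25,122.65) → (148.52,122.65) → (148.52,85.66) → (76.25,85.66) → (76.25,122.65), returning to the start.

Shape 2 is a rectangle drawn with `<rect>`. Its stroke #ff00ff means engrave at S357, F4183. After flipping Y the toolpath is (60.92,92.90) → (161.58,92.90) → (161.58,27.03) → (60.92,27.03) → (60.92,92.90), returning to the start.

; LightBurn 1.7.01
; GRBL device profile, absolute coords
G21
G90
G0 X76.25 Y122.65
M3 S795
G1 X148.52 Y122.65 F1066
G1 X148.52 Y85.66 F1066
G1 X76.25 Y85.66 F1066
G1 X76.25 Y122.65 F1066
M5
G0 X60.92 Y92.90
M3 S357
G1 X161.58 Y92.90 F4183
G1 X161.58 Y27.03 F4183
G1 X60.92 Y27.03 F4183
G1 X60.92 Y92.90 F4183
M5
G0 X0.00 Y0.00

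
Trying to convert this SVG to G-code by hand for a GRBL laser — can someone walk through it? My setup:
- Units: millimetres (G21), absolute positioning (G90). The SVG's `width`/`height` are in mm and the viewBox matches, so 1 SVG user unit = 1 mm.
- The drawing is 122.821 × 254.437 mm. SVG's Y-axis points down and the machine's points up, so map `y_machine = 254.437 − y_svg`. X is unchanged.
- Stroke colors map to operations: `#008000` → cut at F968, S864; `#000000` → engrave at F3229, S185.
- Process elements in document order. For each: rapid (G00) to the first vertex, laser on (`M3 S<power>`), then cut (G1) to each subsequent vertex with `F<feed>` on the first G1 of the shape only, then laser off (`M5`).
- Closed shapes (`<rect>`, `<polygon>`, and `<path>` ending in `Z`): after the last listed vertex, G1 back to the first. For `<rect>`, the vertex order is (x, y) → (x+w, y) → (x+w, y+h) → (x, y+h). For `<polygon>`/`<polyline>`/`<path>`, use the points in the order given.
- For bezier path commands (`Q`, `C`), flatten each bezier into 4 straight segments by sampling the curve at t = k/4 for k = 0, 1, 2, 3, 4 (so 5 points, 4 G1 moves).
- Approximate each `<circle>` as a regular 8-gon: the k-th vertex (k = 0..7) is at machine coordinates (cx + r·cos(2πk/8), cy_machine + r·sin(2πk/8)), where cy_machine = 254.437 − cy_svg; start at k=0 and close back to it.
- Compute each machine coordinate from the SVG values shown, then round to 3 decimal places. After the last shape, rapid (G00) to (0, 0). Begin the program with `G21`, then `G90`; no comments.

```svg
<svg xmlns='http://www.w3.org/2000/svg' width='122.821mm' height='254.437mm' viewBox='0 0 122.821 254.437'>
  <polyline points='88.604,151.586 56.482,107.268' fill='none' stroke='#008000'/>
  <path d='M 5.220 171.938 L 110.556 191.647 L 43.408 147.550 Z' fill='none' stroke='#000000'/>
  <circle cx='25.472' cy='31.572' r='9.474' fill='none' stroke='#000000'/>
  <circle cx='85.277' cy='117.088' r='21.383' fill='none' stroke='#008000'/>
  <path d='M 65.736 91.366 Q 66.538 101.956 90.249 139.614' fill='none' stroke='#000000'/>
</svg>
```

G21
G90
G00 X88.604 Y102.851
M3 S864
G1 X56.482 Y147.169 F968
M5
G00 X5.220 Y82.499
M3 S185
G1 X110.556 Y62.790 F3229
G1 X43.408 Y106.887
G1 X5.220 Y82.499
M5
G00 X34.946 Y222.865
M3 S185
G1 X32.171 Y229.564 F3229
G1 X25.472 Y232.339
G1 X18.773 Y229.564
G1 X15.998 Y222.865
G1 X18.773 Y216.166
G1 X25.472 Y213.391
G1 X32.171 Y216.166
G1 X34.946 Y222.865
M5
G00 X106.660 Y137.349
M3 S864
G1 X100.397 Y152.469 F968
G1 X85.277 Y158.732
G1 X70.157 Y152.469
G1 X63.894 Y137.349
G1 X70.157 Y122.229
G1 X85.277 Y115.966
G1 X100.397 Y122.229
G1 X106.660 Y137.349
M5
G00 X65.736 Y163.071
M3 S185
G1 X67.569 Y156.084 F3229
G1 X72.265 Y145.714
G1 X79.825 Y131.960
G1 X90.249 Y114.823
M5
G00 X0.000 Y0.000

viewBox `0 0 122.821 254.437` with mm width/height → 1 unit = 1 mm. Flip: y_m = 254.437 − y_svg.

**Shape 1** — `<polyline>` line segment, stroke `#008000` → cut (S864, F968). Machine vertices: (88.604,102.851) → (56.482,147.169). Open path.

**Shape 2** — `<path>` closed polygon, stroke `#000000` → engrave (S185, F3229). Machine vertices: (5.220,82.499) → (110.556,62.790) → (43.408,106.887) → (5.220,82.499). Closed: final G1 returns to the first vertex.

**Shape 3** — `<circle>` circle, stroke `#000000` → engrave (S185, F3229). Machine vertices: (34.946,222.865) → (32.171,229.564) → (25.472,232.339) → (18.773,229.564) → (15.998,222.865) → (18.773,216.166) → (25.472,213.391) → (32.171,216.166) → (34.946,222.865). Closed: final G1 returns to the first vertex.

**Shape 4** — `<circle>` circle, stroke `#008000` → cut (S864, F968). Machine vertices: (106.660,137.349) → (100.397,152.469) → (85.277,158.732) → (70.157,152.469) → (63.894,137.349) → (70.157,122.229) → (85.277,115.966) → (100.397,122.229) → (106.660,137.349). Closed: final G1 returns to the first vertex.

**Shape 5** — `<path>` quadratic bezier, stroke `#000000` → engrave (S185, F3229). Control points (SVG): P0=(65.736,91.366), P1=(66.538,101.956), P2=(90.249,139.614); sampled at t=k/4. Machine vertices: (65.736,163.071) → (67.569,156.084) → (72.265,145.714) → (79.825,131.960) → (90.249,114.823). Open path.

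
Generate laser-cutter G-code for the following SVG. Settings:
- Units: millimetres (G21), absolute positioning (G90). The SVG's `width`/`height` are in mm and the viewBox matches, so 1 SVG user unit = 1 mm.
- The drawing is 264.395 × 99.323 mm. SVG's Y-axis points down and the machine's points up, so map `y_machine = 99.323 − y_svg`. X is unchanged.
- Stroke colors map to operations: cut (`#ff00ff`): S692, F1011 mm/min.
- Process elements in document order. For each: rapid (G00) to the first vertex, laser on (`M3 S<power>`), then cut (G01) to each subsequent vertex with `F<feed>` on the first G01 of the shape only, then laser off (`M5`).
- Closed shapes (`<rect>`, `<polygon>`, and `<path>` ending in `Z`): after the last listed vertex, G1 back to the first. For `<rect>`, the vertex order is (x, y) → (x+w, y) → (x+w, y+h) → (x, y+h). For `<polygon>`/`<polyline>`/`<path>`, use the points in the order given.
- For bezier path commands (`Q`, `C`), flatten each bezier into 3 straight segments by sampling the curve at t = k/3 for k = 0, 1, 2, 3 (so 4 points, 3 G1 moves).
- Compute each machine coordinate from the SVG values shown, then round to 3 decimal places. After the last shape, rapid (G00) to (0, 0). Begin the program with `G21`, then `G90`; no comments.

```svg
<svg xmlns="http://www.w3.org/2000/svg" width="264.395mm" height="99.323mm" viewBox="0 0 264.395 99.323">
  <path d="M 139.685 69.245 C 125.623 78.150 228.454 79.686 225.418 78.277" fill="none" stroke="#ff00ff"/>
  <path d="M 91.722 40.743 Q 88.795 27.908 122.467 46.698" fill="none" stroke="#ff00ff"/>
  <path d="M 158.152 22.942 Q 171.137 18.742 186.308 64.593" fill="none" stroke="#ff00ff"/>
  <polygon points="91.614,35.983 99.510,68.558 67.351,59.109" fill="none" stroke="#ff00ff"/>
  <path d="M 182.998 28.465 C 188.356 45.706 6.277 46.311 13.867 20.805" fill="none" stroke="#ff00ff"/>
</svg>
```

G21
G90
G00 X139.685 Y30.078
M3 S692
G01 X156.337 Y23.465 F1011
G01 X201.415 Y20.783
G01 X225.418 Y21.046
M5
G00 X91.722 Y58.580
M3 S692
G01 X93.837 Y63.623 F1011
G01 X104.086 Y61.638
G01 X122.467 Y52.625
M5
G00 X158.152 Y76.381
M3 S692
G01 X167.052 Y73.620 F1011
G01 X176.437 Y59.736
G01 X186.308 Y34.730
M5
G00 X91.614 Y63.340
M3 S692
G01 X99.510 Y30.765 F1011
G01 X67.351 Y40.214
G01 X91.614 Y63.340
M5
G00 X182.998 Y70.858
M3 S692
G01 X139.844 Y59.513 F1011
G01 X55.533 Y61.365
G01 X13.867 Y78.518
M5
G00 X0.000 Y0.000

viewBox `0 0 264.395 99.323` with mm width/height → 1 unit = 1 mm. Flip: y_m = 99.323 − y_svg.

**Shape 1** — `<path>` cubic bezier, stroke `#ff00ff` → cut (S692, F1011). Control points (SVG): P0=(139.685,69.245), P1=(125.623,78.150), P2=(228.454,79.686), P3=(225.418,78.277); sampled at t=k/3. Machine vertices: (139.685,30.078) → (156.337,23.465) → (201.415,20.783) → (225.418,21.046). Open path.

**Shape 2** — `<path>` quadratic bezier, stroke `#ff00ff` → cut (S692, F1011). Control points (SVG): P0=(91.722,40.743), P1=(88.795,27.908), P2=(122.467,46.698); sampled at t=k/3. Machine vertices: (91.722,58.580) → (93.837,63.623) → (104.086,61.638) → (122.467,52.625). Open path.

**Shape 3** — `<path>` quadratic bezier, stroke `#ff00ff` → cut (S692, F1011). Control points (SVG): P0=(158.152,22.942), P1=(171.137,18.742), P2=(186.308,64.593); sampled at t=k/3. Machine vertices: (158.152,76.381) → (167.052,73.620) → (176.437,59.736) → (186.308,34.730). Open path.

**Shape 4** — `<polygon>` regular polygon, stroke `#ff00ff` → cut (S692, F1011). Machine vertices: (91.614,63.340) → (99.510,30.765) → (67.351,40.214) → (91.614,63.340). Closed: final G1 returns to the first vertex.

**Shape 5** — `<path>` cubic bezier, stroke `#ff00ff` → cut (S692, F1011). Control points (SVG): P0=(182.998,28.465), P1=(188.356,45.706), P2=(6.277,46.311), P3=(13.867,20.805); sampled at t=k/3. Machine vertices: (182.998,70.858) → (139.844,59.513) → (55.533,61.365) → (13.867,78.518). Open path.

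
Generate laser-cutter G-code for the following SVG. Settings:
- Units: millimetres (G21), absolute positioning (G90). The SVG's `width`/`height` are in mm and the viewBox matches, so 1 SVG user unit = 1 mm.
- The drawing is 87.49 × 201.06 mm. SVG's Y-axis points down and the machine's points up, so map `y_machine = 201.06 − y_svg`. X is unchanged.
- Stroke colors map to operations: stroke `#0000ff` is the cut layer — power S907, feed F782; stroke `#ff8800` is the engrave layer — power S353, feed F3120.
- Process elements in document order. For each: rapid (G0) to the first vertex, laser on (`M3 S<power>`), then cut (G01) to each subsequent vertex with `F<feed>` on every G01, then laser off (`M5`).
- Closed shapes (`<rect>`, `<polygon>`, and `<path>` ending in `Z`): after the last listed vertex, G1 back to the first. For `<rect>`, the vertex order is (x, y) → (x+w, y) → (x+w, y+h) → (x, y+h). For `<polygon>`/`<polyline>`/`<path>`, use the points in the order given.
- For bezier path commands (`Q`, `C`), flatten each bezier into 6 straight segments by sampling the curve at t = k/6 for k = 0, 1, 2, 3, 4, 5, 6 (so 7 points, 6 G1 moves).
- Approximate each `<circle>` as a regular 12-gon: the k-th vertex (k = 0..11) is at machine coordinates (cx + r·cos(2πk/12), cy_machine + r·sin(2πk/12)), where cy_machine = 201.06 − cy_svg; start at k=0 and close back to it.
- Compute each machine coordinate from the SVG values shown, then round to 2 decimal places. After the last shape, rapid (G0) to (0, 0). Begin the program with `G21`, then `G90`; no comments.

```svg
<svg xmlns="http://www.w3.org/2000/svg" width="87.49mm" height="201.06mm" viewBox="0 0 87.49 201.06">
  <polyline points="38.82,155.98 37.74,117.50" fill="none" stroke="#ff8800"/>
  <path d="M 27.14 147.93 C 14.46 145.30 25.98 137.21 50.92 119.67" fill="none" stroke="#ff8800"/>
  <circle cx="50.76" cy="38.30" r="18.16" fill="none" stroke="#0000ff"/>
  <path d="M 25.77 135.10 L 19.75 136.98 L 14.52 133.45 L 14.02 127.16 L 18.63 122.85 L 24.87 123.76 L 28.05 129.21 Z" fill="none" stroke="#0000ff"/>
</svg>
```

G21
G90
G0 X38.82 Y45.08
M3 S353
G01 X37.74 Y83.56 F3120
M5
G0 X27.14 Y53.13
M3 S353
G01 X22.77 Y54.92 F3120
G01 X22.13 Y57.73 F3120
G01 X24.92 Y61.67 F3120
G01 X30.85 Y66.85 F3120
G01 X39.62 Y73.39 F3120
G01 X50.92 Y81.39 F3120
M5
G0 X68.92 Y162.76
M3 S907
G01 X66.49 Y171.84 F782
G01 X59.84 Y178.49 F782
G01 X50.76 Y180.92 F782
G01 X41.68 Y178.49 F782
G01 X35.03 Y171.84 F782
G01 X32.60 Y162.76 F782
G01 X35.03 Y153.68 F782
G01 X41.68 Y147.03 F782
G01 X50.76 Y144.60 F782
G01 X59.84 Y147.03 F782
G01 X66.49 Y153.68 F782
G01 X68.92 Y162.76 F782
M5
G0 X25.77 Y65.96
M3 S907
G01 X19.75 Y64.08 F782
G01 X14.52 Y67.61 F782
G01 X14.02 Y73.90 F782
G01 X18.63 Y78.21 F782
G01 X24.87 Y77.30 F782
G01 X28.05 Y71.85 F782
G01 X25.77 Y65.96 F782
M5
G0 X0.00 Y0.00

1 u = 1 mm; y_m = 201.06 − y.

[1] `<polyline>` line segment, #ff8800→engrave S353 F3120: (38.82,45.08) → (37.74,83.56)

[2] `<path>` cubic bezier, #ff8800→engrave S353 F3120: (27.14,53.13) → (22.77,54.92) → (22.13,57.73) → (24.92,61.67) → (30.85,66.85) → (39.62,73.39) → (50.92,81.39)

[3] `<circle>` circle, #0000ff→cut S907 F782: (68.92,162.76) → (66.49,171.84) → (59.84,178.49) → (50.76,180.92) → (41.68,178.49) → (35.03,171.84) → (32.60,162.76) → (35.03,153.68) → (41.68,147.03) → (50.76,144.60) → (59.84,147.03) → (66.49,153.68) → (68.92,162.76) (closed)

[4] `<path>` regular polygon, #0000ff→cut S907 F782: (25.77,65.96) → (19.75,64.08) → (14.52,67.61) → (14.02,73.90) → (18.63,78.21) → (24.87,77.30) → (28.05,71.85) → (25.77,65.96) (closed)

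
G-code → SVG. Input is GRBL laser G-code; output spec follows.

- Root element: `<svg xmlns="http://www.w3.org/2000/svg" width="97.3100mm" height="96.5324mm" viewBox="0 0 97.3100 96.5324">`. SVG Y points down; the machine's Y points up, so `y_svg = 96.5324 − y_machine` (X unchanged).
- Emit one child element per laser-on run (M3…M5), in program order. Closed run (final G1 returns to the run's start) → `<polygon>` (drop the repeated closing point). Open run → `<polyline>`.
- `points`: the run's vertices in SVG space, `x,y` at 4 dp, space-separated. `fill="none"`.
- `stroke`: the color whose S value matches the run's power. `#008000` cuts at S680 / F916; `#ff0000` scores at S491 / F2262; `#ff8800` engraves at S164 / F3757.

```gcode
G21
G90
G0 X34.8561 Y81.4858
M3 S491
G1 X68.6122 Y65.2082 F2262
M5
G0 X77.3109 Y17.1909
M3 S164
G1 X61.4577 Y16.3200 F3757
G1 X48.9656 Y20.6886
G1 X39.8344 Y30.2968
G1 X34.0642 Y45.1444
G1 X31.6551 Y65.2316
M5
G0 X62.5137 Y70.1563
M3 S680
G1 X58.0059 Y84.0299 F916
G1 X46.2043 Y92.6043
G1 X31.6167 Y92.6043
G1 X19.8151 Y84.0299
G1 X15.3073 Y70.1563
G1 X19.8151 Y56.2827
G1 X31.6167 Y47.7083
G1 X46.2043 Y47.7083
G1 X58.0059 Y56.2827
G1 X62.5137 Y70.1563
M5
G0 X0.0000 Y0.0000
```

Machine Y-up, SVG Y-down with viewBox height 96.5324, so y_svg = 96.5324 − y_machine; X carries over.

Run 1: S491 ⇒ score layer `#ff0000`. The run is open, so emit a `<polyline>` with points (Y-flipped): 34.8561,15.0466 68.6122,31.3242.

Run 2: the run's S164 means `#ff8800` (engrave). The run is open, so emit a `<polyline>` with points (Y-flipped): 77.3109,79.3415 61.4577,80.2124 48.9656,75.8438 39.8344,66.2356 34.0642,51.3880 31.6551,31.3008.

Run 3: power S680 maps to stroke `#008000` (cut). The run returns to its start, so emit a `<polygon>` with points (Y-flipped): 62.5137,26.3761 58.0059,12.5025 46.2043,3.9281 31.6167,3.9281 19.8151,12.5025 15.3073,26.3761 19.8151,40.2497 31.6167,48.8241 46.2043,48.8241 58.0059,40.2497.

<svg xmlns="http://www.w3.org/2000/svg" width="97.3100mm" height="96.5324mm" viewBox="0 0 97.3100 96.5324">
  <polyline points="34.8561,15.0466 68.6122,31.3242" fill="none" stroke="#ff0000"/>
  <polyline points="77.3109,79.3415 61.4577,80.2124 48.9656,75.8438 39.8344,66.2356 34.0642,51.3880 31.6551,31.3008" fill="none" stroke="#ff8800"/>
  <polygon points="62.5137,26.3761 58.0059,12.5025 46.2043,3.9281 31.6167,3.9281 19.8151,12.5025 15.3073,26.3761 19.8151,40.2497 31.6167,48.8241 46.2043,48.8241 58.0059,40.2497" fill="none" stroke="#008000"/>
</svg>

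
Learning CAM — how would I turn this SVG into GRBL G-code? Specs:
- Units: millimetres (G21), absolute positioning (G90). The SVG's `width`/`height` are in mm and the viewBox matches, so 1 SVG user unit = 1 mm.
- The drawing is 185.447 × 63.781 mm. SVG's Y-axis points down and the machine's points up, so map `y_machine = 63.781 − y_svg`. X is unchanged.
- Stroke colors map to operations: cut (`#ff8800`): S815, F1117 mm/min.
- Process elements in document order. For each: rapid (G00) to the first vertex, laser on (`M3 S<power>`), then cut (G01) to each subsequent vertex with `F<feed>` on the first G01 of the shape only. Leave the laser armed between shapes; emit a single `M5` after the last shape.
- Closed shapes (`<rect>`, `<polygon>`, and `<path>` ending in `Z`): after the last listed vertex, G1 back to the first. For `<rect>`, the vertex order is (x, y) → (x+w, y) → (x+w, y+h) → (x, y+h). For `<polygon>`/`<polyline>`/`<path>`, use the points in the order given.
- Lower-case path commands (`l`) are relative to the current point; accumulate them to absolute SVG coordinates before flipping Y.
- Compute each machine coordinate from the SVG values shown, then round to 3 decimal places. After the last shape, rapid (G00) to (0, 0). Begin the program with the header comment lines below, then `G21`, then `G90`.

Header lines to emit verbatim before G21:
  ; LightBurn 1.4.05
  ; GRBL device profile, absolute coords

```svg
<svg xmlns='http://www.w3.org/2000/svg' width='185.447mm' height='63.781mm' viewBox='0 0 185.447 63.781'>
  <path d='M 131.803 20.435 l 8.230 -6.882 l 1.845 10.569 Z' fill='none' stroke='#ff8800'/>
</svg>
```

; LightBurn 1.4.05
; GRBL device profile, absolute coords
G21
G90
G00 X131.803 Y43.346
M3 S815
G01 X140.033 Y50.228 F1117
G01 X141.878 Y39.659
G01 X131.803 Y43.346
M5
G00 X0.000 Y0.000

viewBox `0 0 185.447 63.781` with mm width/height → 1 unit = 1 mm. Flip: y_m = 63.781 − y_svg.

**Shape 1** — `<path>` regular polygon, stroke `#ff8800` → cut (S815, F1117). Machine vertices: (131.803,43.346) → (140.033,50.228) → (141.878,39.659) → (131.803,43.346). Closed: final G1 returns to the first vertex.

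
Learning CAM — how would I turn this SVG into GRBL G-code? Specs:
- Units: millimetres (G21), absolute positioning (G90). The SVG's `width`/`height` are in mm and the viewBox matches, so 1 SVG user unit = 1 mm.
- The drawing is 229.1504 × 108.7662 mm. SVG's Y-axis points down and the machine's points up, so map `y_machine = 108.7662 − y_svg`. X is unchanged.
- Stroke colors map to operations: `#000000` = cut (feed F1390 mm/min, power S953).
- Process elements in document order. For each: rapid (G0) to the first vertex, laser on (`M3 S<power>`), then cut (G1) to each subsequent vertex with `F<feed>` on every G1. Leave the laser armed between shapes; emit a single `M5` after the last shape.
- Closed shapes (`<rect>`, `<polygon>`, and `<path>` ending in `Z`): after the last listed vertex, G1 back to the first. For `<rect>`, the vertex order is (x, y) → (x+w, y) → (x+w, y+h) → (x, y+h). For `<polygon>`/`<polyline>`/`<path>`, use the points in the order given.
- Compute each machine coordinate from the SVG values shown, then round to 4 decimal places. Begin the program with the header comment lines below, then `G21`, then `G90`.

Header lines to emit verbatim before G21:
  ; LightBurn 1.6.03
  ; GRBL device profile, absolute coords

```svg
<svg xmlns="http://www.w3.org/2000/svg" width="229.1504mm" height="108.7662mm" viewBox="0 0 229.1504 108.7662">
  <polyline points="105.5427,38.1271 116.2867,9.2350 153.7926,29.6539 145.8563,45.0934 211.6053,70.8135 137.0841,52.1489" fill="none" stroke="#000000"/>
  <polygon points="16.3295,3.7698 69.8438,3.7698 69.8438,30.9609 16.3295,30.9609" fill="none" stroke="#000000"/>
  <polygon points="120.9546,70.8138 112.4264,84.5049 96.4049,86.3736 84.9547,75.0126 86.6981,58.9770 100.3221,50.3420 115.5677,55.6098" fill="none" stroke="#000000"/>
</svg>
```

; LightBurn 1.6.03
; GRBL device profile, absolute coords
G21
G90
G0 X105.5427 Y70.6391
M3 S953
G1 X116.2867 Y99.5312 F1390
G1 X153.7926 Y79.1123 F1390
G1 X145.8563 Y63.6728 F1390
G1 X211.6053 Y37.9527 F1390
G1 X137.0841 Y56.6173 F1390
G0 X16.3295 Y104.9964
M3 S953
G1 X69.8438 Y104.9964 F1390
G1 X69.8438 Y77.8053 F1390
G1 X16.3295 Y77.8053 F1390
G1 X16.3295 Y104.9964 F1390
G0 X120.9546 Y37.9524
M3 S953
G1 X112.4264 Y24.2613 F1390
G1 X96.4049 Y22.3926 F1390
G1 X84.9547 Y33.7536 F1390
G1 X86.6981 Y49.7892 F1390
G1 X100.3221 Y58.4242 F1390
G1 X115.5677 Y53.1564 F1390
G1 X120.9546 Y37.9524 F1390
M5

Since the viewBox matches the mm dimensions, user units are millimetres directly. The only transform is the Y-flip y_m = 108.7662 − y_svg.

Shape 1 is a open polyline drawn with `<polyline>`. Its stroke #000000 means cut at S953, F1390. After flipping Y the toolpath is (105.5427,70.6391) → (116.2867,99.5312) → (153.7926,79.1123) → (145.8563,63.6728) → (211.6053,37.9527) → (137.0841,56.6173).

Shape 2 is a rectangle drawn with `<polygon>`. Its stroke #000000 means cut at S953, F1390. After flipping Y the toolpath is (16.3295,104.9964) → (69.8438,104.9964) → (69.8438,77.8053) → (16.3295,77.8053) → (16.3295,104.9964), returning to the start.

Shape 3 is a regular polygon drawn with `<polygon>`. Its stroke #000000 means cut at S953, F1390. After flipping Y the toolpath is (120.9546,37.9524) → (112.4264,24.2613) → (96.4049,22.3926) → (84.9547,33.7536) → (86.6981,49.7892) → (100.3221,58.4242) → (115.5677,53.1564) → (120.9546,37.9524), returning to the start.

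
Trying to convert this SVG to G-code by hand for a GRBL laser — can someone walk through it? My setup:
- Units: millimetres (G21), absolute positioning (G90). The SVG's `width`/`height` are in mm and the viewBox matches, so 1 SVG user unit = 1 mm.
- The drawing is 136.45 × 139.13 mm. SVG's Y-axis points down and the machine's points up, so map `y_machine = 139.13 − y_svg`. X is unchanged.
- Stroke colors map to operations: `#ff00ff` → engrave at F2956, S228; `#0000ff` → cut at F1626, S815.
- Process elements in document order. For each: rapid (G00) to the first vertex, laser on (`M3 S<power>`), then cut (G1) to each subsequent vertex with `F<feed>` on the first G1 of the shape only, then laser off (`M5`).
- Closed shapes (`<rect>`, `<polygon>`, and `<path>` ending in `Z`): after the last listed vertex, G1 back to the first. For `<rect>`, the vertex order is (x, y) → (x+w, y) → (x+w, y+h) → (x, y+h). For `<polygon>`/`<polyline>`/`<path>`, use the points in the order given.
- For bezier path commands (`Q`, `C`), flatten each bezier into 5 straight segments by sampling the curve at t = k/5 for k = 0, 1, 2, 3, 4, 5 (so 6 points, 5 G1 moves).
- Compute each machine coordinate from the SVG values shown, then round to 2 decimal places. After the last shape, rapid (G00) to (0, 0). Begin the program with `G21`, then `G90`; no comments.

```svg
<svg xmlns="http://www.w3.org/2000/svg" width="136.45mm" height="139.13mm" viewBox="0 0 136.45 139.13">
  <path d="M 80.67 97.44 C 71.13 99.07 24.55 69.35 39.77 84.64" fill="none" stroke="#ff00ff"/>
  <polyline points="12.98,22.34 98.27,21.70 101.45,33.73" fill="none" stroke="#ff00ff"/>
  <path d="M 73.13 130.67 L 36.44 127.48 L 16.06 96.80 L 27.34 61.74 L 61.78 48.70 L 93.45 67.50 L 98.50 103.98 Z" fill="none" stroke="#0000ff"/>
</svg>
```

1 u = 1 mm; y_m = 139.13 − y.

[1] `<path>` cubic bezier, #ff00ff→engrave S228 F2956: (80.67,41.69) → (71.29,43.86) → (57.77,49.89) → (44.84,56.12) → (37.26,58.87) → (39.77,54.49)

[2] `<polyline>` open polyline, #ff00ff→engrave S228 F2956: (12.98,116.79) → (98.27,117.43) → (101.45,105.40)

[3] `<path>` regular polygon, #0000ff→cut S815 F1626: (73.13,8.46) → (36.44,11.65) → (16.06,42.33) → (27.34,77.39) → (61.78,90.43) → (93.45,71.63) → (98.50,35.15) → (73.13,8.46) (closed)

G21
G90
G00 X80.67 Y41.69
M3 S228
G1 X71.29 Y43.86 F2956
G1 X57.77 Y49.89
G1 X44.84 Y56.12
G1 X37.26 Y58.87
G1 X39.77 Y54.49
M5
G00 X12.98 Y116.79
M3 S228
G1 X98.27 Y117.43 F2956
G1 X101.45 Y105.40
M5
G00 X73.13 Y8.46
M3 S815
G1 X36.44 Y11.65 F1626
G1 X16.06 Y42.33
G1 X27.34 Y77.39
G1 X61.78 Y90.43
G1 X93.45 Y71.63
G1 X98.50 Y35.15
G1 X73.13 Y8.46
M5
G00 X0.00 Y0.00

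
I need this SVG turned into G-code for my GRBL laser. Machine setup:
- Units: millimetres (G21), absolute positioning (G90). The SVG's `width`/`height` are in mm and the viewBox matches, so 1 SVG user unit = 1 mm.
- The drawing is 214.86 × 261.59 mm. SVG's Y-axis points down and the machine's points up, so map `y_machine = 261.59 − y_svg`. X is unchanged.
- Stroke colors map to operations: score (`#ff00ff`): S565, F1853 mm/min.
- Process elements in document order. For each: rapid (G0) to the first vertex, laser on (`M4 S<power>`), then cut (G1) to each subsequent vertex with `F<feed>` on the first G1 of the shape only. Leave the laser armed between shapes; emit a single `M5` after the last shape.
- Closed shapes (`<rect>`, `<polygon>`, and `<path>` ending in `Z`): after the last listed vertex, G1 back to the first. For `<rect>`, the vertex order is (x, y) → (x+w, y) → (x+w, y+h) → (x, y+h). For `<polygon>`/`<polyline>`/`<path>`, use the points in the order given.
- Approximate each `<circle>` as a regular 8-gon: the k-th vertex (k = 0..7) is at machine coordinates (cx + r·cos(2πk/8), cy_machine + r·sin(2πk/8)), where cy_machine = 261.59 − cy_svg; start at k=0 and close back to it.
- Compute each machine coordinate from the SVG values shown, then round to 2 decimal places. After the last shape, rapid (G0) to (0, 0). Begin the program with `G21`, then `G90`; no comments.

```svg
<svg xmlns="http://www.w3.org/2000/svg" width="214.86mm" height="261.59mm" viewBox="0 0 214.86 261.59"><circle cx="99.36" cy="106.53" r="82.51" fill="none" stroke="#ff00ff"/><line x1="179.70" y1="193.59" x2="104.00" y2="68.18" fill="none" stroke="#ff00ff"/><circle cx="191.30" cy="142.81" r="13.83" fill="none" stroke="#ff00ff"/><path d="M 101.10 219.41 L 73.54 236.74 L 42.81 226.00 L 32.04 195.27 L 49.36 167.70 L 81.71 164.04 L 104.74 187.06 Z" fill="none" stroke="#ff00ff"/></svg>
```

Since the viewBox matches the mm dimensions, user units are millimetres directly. The only transform is the Y-flip y_m = 261.59 − y_svg.

Shape 1 is a circle drawn with `<circle>`. Its stroke #ff00ff means score at S565, F1853. After flipping Y the toolpath is (181.87,155.06) → (157.70,213.40) → (99.36,237.57) → (41.02,213.40) → (16.85,155.06) → (41.02,96.72) → (99.36,72.55) → (157.70,96.72) → (181.87,155.06), returning to the start.

Shape 2 is a line segment drawn with `<line>`. Its stroke #ff00ff means score at S565, F1853. After flipping Y the toolpath is (179.70,68.00) → (104.00,193.41).

Shape 3 is a circle drawn with `<circle>`. Its stroke #ff00ff means score at S565, F1853. After flipping Y the toolpath is (205.13,118.78) → (201.08,128.56) → (191.30,132.61) → (181.52,128.56) → (177.47,118.78) → (181.52,109.00) → (191.30,104.95) → (201.08,109.00) → (205.13,118.78), returning to the start.

Shape 4 is a regular polygon drawn with `<path>`. Its stroke #ff00ff means score at S565, F1853. After flipping Y the toolpath is (101.10,42.18) → (73.54,24.85) → (42.81,35.59) → (32.04,66.32) → (49.36,93.89) → (81.71,97.55) → (104.74,74.53) → (101.10,42.18), returning to the start.

G21
G90
G0 X181.87 Y155.06
M4 S565
G1 X157.70 Y213.40 F1853
G1 X99.36 Y237.57
G1 X41.02 Y213.40
G1 X16.85 Y155.06
G1 X41.02 Y96.72
G1 X99.36 Y72.55
G1 X157.70 Y96.72
G1 X181.87 Y155.06
G0 X179.70 Y68.00
M4 S565
G1 X104.00 Y193.41 F1853
G0 X205.13 Y118.78
M4 S565
G1 X201.08 Y128.56 F1853
G1 X191.30 Y132.61
G1 X181.52 Y128.56
G1 X177.47 Y118.78
G1 X181.52 Y109.00
G1 X191.30 Y104.95
G1 X201.08 Y109.00
G1 X205.13 Y118.78
G0 X101.10 Y42.18
M4 S565
G1 X73.54 Y24.85 F1853
G1 X42.81 Y35.59
G1 X32.04 Y66.32
G1 X49.36 Y93.89
G1 X81.71 Y97.55
G1 X104.74 Y74.53
G1 X101.10 Y42.18
M5
G0 X0.00 Y0.00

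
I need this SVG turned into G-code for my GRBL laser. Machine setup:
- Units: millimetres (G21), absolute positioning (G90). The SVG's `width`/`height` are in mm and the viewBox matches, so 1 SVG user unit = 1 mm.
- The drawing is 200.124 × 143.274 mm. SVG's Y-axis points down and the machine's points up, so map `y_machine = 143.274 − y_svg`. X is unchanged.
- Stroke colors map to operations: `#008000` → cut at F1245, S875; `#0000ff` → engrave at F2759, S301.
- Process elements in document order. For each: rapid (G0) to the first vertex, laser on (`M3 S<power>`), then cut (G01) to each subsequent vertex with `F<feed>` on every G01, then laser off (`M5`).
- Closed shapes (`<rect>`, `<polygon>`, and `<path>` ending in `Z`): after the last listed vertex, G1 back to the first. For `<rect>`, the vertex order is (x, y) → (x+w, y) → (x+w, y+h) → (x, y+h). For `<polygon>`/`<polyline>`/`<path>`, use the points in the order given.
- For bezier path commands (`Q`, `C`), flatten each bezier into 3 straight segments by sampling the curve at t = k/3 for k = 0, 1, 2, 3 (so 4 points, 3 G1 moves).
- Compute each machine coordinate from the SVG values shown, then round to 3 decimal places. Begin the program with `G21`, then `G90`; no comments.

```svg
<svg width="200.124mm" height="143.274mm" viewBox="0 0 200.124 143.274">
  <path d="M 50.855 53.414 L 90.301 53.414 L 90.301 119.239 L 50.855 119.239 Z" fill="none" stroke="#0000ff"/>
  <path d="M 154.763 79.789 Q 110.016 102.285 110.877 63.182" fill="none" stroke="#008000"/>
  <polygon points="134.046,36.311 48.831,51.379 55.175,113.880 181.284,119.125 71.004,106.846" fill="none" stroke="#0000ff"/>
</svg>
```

G21
G90
G0 X50.855 Y89.860
M3 S301
G01 X90.301 Y89.860 F2759
G01 X90.301 Y24.035 F2759
G01 X50.855 Y24.035 F2759
G01 X50.855 Y89.860 F2759
M5
G0 X154.763 Y63.485
M3 S875
G01 X129.999 Y55.332 F1245
G01 X115.371 Y60.868 F1245
G01 X110.877 Y80.092 F1245
M5
G0 X134.046 Y106.963
M3 S301
G01 X48.831 Y91.895 F2759
G01 X55.175 Y29.394 F2759
G01 X181.284 Y24.149 F2759
G01 X71.004 Y36.428 F2759
G01 X134.046 Y106.963 F2759
M5

1 u = 1 mm; y_m = 143.274 − y.

[1] `<path>` rectangle, #0000ff→engrave S301 F2759: (50.855,89.860) → (90.301,89.860) → (90.301,24.035) → (50.855,24.035) → (50.855,89.860) (closed)

[2] `<path>` quadratic bezier, #008000→cut S875 F1245: (154.763,63.485) → (129.999,55.332) → (115.371,60.868) → (110.877,80.092)

[3] `<polygon>` closed polygon, #0000ff→engrave S301 F2759: (134.046,106.963) → (48.831,91.895) → (55.175,29.394) → (181.284,24.149) → (71.004,36.428) → (134.046,106.963) (closed)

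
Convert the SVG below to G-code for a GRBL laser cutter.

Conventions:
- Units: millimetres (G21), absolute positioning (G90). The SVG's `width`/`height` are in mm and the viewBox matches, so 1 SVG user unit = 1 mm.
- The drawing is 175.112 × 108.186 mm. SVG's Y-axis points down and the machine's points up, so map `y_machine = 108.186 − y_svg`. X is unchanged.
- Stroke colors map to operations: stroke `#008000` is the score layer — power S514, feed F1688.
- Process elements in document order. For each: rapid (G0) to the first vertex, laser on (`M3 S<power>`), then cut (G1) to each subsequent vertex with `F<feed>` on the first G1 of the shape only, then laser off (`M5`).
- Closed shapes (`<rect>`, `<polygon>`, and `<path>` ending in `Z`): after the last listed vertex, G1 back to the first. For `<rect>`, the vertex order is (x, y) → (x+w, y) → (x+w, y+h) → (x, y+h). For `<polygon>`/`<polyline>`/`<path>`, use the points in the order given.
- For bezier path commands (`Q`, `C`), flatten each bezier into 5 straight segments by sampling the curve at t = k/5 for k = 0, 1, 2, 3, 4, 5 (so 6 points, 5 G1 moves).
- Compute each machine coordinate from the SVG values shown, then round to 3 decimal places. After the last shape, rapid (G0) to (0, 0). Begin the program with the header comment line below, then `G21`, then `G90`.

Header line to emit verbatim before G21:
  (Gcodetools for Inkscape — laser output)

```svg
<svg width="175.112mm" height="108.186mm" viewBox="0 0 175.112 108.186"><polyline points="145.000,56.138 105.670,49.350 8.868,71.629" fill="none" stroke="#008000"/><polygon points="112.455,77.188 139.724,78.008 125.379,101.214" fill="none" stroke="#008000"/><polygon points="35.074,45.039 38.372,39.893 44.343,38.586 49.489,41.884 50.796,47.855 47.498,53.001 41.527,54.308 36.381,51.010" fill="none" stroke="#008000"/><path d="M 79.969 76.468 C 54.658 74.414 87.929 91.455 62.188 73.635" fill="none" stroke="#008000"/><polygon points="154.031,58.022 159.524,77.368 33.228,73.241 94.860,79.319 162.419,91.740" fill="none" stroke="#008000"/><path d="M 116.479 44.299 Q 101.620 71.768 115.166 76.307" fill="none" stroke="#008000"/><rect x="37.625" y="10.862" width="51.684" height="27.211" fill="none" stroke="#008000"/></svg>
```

1 u = 1 mm; y_m = 108.186 − y.

[1] `<polyline>` open polyline, #008000→score S514 F1688: (145.000,52.048) → (105.670,58.836) → (8.868,36.557)

[2] `<polygon>` regular polygon, #008000→score S514 F1688: (112.455,30.998) → (139.724,30.178) → (125.379,6.972) → (112.455,30.998) (closed)

[3] `<polygon>` regular polygon, #008000→score S514 F1688: (35.074,63.147) → (38.372,68.293) → (44.343,69.600) → (49.489,66.302) → (50.796,60.331) → (47.498,55.185) → (41.527,53.878) → (36.381,57.176) → (35.074,63.147) (closed)

[4] `<path>` cubic bezier, #008000→score S514 F1688: (79.969,31.718) → (70.871,31.091) → (70.189,28.470) → (72.277,26.447) → (71.492,27.611) → (62.188,34.551)

[5] `<polygon>` closed polygon, #008000→score S514 F1688: (154.031,50.164) → (159.524,30.818) → (33.228,34.945) → (94.860,28.867) → (162.419,16.446) → (154.031,50.164) (closed)

[6] `<path>` quadratic bezier, #008000→score S514 F1688: (116.479,63.887) → (111.672,53.817) → (109.137,45.581) → (108.874,39.179) → (110.884,34.612) → (115.166,31.879)

[7] `<rect>` rectangle, #008000→score S514 F1688: (37.625,97.324) → (89.309,97.324) → (89.309,70.113) → (37.625,70.113) → (37.625,97.324) (closed)

(Gcodetools for Inkscape — laser output)
G21
G90
G0 X145.000 Y52.048
M3 S514
G1 X105.670 Y58.836 F1688
G1 X8.868 Y36.557
M5
G0 X112.455 Y30.998
M3 S514
G1 X139.724 Y30.178 F1688
G1 X125.379 Y6.972
G1 X112.455 Y30.998
M5
G0 X35.074 Y63.147
M3 S514
G1 X38.372 Y68.293 F1688
G1 X44.343 Y69.600
G1 X49.489 Y66.302
G1 X50.796 Y60.331
G1 X47.498 Y55.185
G1 X41.527 Y53.878
G1 X36.381 Y57.176
G1 X35.074 Y63.147
M5
G0 X79.969 Y31.718
M3 S514
G1 X70.871 Y31.091 F1688
G1 X70.189 Y28.470
G1 X72.277 Y26.447
G1 X71.492 Y27.611
G1 X62.188 Y34.551
M5
G0 X154.031 Y50.164
M3 S514
G1 X159.524 Y30.818 F1688
G1 X33.228 Y34.945
G1 X94.860 Y28.867
G1 X162.419 Y16.446
G1 X154.031 Y50.164
M5
G0 X116.479 Y63.887
M3 S514
G1 X111.672 Y53.817 F1688
G1 X109.137 Y45.581
G1 X108.874 Y39.179
G1 X110.884 Y34.612
G1 X115.166 Y31.879
M5
G0 X37.625 Y97.324
M3 S514
G1 X89.309 Y97.324 F1688
G1 X89.309 Y70.113
G1 X37.625 Y70.113
G1 X37.625 Y97.324
M5
G0 X0.000 Y0.000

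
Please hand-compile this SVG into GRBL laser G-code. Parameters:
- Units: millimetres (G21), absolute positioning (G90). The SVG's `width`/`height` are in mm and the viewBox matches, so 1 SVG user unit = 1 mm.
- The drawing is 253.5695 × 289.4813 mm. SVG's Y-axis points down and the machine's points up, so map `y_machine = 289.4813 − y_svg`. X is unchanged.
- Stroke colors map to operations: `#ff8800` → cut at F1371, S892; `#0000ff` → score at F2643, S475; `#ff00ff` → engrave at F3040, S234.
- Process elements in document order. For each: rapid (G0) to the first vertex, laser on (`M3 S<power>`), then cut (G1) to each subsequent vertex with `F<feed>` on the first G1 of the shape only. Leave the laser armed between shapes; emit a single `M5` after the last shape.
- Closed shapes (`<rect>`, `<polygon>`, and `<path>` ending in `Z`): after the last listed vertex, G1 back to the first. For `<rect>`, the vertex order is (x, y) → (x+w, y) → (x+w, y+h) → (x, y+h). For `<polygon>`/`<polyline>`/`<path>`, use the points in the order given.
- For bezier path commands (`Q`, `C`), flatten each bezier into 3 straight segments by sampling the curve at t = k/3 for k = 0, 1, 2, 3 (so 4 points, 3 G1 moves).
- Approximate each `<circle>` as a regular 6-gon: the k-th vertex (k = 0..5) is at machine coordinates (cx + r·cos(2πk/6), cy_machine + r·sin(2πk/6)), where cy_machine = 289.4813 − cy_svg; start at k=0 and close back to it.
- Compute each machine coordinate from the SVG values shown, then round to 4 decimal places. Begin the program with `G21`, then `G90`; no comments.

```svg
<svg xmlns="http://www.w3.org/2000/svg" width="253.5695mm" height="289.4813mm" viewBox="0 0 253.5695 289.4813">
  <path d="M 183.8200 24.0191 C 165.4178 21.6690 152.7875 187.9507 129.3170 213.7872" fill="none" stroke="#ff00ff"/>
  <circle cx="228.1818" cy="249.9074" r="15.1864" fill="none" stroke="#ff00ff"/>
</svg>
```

Since the viewBox matches the mm dimensions, user units are millimetres directly. The only transform is the Y-flip y_m = 289.4813 − y_svg.

Shape 1 is a cubic bezier drawn with `<path>`. Its stroke #ff00ff means engrave at S234, F3040. After flipping Y the toolpath is (183.8200,265.4622) → (166.7265,223.0490) → (149.7894,136.8984) → (129.3170,75.6941).

Shape 2 is a circle drawn with `<circle>`. Its stroke #ff00ff means engrave at S234, F3040. After flipping Y the toolpath is (243.3682,39.5739) → (235.7750,52.7257) → (220.5886,52.7257) → (212.9954,39.5739) → (220.5886,26.4221) → (235.7750,26.4221) → (243.3682,39.5739), returning to the start.

G21
G90
G0 X183.8200 Y265.4622
M3 S234
G1 X166.7265 Y223.0490 F3040
G1 X149.7894 Y136.8984
G1 X129.3170 Y75.6941
G0 X243.3682 Y39.5739
M3 S234
G1 X235.7750 Y52.7257 F3040
G1 X220.5886 Y52.7257
G1 X212.9954 Y39.5739
G1 X220.5886 Y26.4221
G1 X235.7750 Y26.4221
G1 X243.3682 Y39.5739
M5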